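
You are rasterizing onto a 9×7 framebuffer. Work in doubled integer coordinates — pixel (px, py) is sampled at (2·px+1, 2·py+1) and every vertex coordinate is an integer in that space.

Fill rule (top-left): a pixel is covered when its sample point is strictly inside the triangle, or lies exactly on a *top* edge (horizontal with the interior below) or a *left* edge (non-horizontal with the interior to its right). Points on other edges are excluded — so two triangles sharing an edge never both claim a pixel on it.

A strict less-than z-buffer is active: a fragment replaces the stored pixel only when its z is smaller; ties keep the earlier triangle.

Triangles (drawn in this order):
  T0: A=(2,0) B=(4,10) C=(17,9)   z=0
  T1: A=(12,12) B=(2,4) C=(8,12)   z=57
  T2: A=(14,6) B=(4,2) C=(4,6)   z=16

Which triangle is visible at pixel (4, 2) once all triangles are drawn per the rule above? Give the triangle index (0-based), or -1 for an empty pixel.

T0:
  2·area = 132  (B↔C swapped to make it positive)
  edge (2, 0)→(17, 9): d=(15,9) right/bottom  bias=-1
  edge (17, 9)→(4, 10): d=(-13,1) right/bottom  bias=-1
  edge (4, 10)→(2, 0): d=(-2,-10) top-left  bias=+0
    (1,0)@(3, 1): e=[6,118,8] → #
    (2,0)@(5, 1): e=[-12,116,28] → ·
    (1,1)@(3, 3): e=[36,92,4] → #
    (2,1)@(5, 3): e=[18,90,24] → #
    (3,1)@(7, 3): e=[0,88,44] → ·  [on edge]
    (1,2)@(3, 5): e=[66,66,0] → #  [on edge]
    (3,2)@(7, 5): e=[30,62,40] → #
    (4,2)@(9, 5): e=[12,60,60] → #
    (5,2)@(11, 5): e=[-6,58,80] → ·
    (1,3)@(3, 7): e=[96,40,-4] → ·
    (2,3)@(5, 7): e=[78,38,16] → #
    (5,3)@(11, 7): e=[24,32,76] → #
    (8,4)@(17, 9): e=[0,0,132] → ·  [on edge]
  covered (18 px):
    · # · · · · · · ·
    · # # · · · · · ·
    · # # # # · · · ·
    · · # # # # # · ·
    · · # # # # # # ·
    · · · · · · · · ·
    · · · · · · · · ·
T1:
  2·area = 32  (B↔C swapped to make it positive)
  edge (12, 12)→(8, 12): d=(-4,0) right/bottom  bias=-1
  edge (8, 12)→(2, 4): d=(-6,-8) top-left  bias=+0
  edge (2, 4)→(12, 12): d=(10,8) right/bottom  bias=-1
    (1,2)@(3, 5): e=[28,2,2] → #
    (2,2)@(5, 5): e=[28,18,-14] → ·
    (1,3)@(3, 7): e=[20,-10,22] → ·
    (2,3)@(5, 7): e=[20,6,6] → #
    (3,3)@(7, 7): e=[20,22,-10] → ·
    (2,4)@(5, 9): e=[12,-6,26] → ·
    (3,4)@(7, 9): e=[12,10,10] → #
    (4,4)@(9, 9): e=[12,26,-6] → ·
    (3,5)@(7, 11): e=[4,-2,30] → ·
    (4,5)@(9, 11): e=[4,14,14] → #
    (5,5)@(11, 11): e=[4,30,-2] → ·
    (4,6)@(9, 13): e=[-4,2,34] → ·
  covered (4 px):
    · · · · · · · · ·
    · · · · · · · · ·
    · # · · · · · · ·
    · · # · · · · · ·
    · · · # · · · · ·
    · · · · # · · · ·
    · · · · · · · · ·
T2:
  2·area = 40  (B↔C swapped to make it positive)
  edge (14, 6)→(4, 6): d=(-10,0) right/bottom  bias=-1
  edge (4, 6)→(4, 2): d=(0,-4) top-left  bias=+0
  edge (4, 2)→(14, 6): d=(10,4) right/bottom  bias=-1
    (2,1)@(5, 3): e=[30,4,6] → #
    (3,1)@(7, 3): e=[30,12,-2] → ·
    (2,2)@(5, 5): e=[10,4,26] → #
    (3,2)@(7, 5): e=[10,12,18] → #
    (4,2)@(9, 5): e=[10,20,10] → #
    (5,2)@(11, 5): e=[10,28,2] → #
    (6,2)@(13, 5): e=[10,36,-6] → ·
    (2,3)@(5, 7): e=[-10,4,46] → ·
    (3,3)@(7, 7): e=[-10,12,38] → ·
    (4,3)@(9, 7): e=[-10,20,30] → ·
    (5,3)@(11, 7): e=[-10,28,22] → ·
  covered (5 px):
    · · · · · · · · ·
    · · # · · · · · ·
    · · # # # # · · ·
    · · · · · · · · ·
    · · · · · · · · ·
    · · · · · · · · ·
    · · · · · · · · ·

Z-buffer (winner per pixel, '.' = empty):
  . 0 . . . . . . .
  . 0 0 . . . . . .
  . 0 0 0 0 2 . . .
  . . 0 0 0 0 0 . .
  . . 0 0 0 0 0 0 .
  . . . . 1 . . . .
  . . . . . . . . .

Answer: 0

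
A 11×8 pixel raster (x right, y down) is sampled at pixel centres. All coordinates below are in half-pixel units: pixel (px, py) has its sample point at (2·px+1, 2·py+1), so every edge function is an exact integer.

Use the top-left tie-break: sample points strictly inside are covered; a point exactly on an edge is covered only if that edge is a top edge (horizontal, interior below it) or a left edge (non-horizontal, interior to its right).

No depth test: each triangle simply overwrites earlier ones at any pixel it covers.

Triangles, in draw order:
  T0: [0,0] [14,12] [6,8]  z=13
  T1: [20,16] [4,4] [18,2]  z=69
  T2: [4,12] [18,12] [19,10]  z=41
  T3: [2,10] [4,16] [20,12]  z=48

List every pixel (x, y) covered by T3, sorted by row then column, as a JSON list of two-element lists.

T0:
  2·area = 40
  edge (0, 0)→(14, 12): d=(14,12) right/bottom  bias=-1
  edge (14, 12)→(6, 8): d=(-8,-4) top-left  bias=+0
  edge (6, 8)→(0, 0): d=(-6,-8) top-left  bias=+0
    (0,0)@(1, 1): e=[2,36,2] → X
    (1,0)@(3, 1): e=[-22,44,18] → .
    (0,1)@(1, 3): e=[30,20,-10] → .
    (1,1)@(3, 3): e=[6,28,6] → X
    (2,1)@(5, 3): e=[-18,36,22] → .
    (1,2)@(3, 5): e=[34,12,-6] → .
    (2,2)@(5, 5): e=[10,20,10] → X
    (3,2)@(7, 5): e=[-14,28,26] → .
    (2,3)@(5, 7): e=[38,4,-2] → .
    (3,3)@(7, 7): e=[14,12,14] → X
    (4,3)@(9, 7): e=[-10,20,30] → .
    (3,4)@(7, 9): e=[42,-4,2] → .
  covered (5 px):
    X . . . . . . . . . .
    . X . . . . . . . . .
    . . X . . . . . . . .
    . . . X . . . . . . .
    . . . . X . . . . . .
    . . . . . . . . . . .
    . . . . . . . . . . .
    . . . . . . . . . . .
T1:
  2·area = 200
  edge (20, 16)→(4, 4): d=(-16,-12) top-left  bias=+0
  edge (4, 4)→(18, 2): d=(14,-2) top-left  bias=+0
  edge (18, 2)→(20, 16): d=(2,14) right/bottom  bias=-1
    (5,1)@(11, 3): e=[100,0,100] → X  [on edge]
    (6,1)@(13, 3): e=[124,4,72] → X
    (7,1)@(15, 3): e=[148,8,44] → X
    (8,1)@(17, 3): e=[172,12,16] → X
    (9,1)@(19, 3): e=[196,16,-12] → .
    (3,2)@(7, 5): e=[20,20,160] → X
    (4,2)@(9, 5): e=[44,24,132] → X
    (9,2)@(19, 5): e=[164,44,-8] → .
    (3,3)@(7, 7): e=[-12,48,164] → .
    (4,3)@(9, 7): e=[12,52,136] → X
    (9,3)@(19, 7): e=[132,72,-4] → .
    (4,4)@(9, 9): e=[-20,80,140] → .
    (9,4)@(19, 9): e=[100,100,0] → .  [on edge]
  covered (25 px):
    . . . . . . . . . . .
    . . . . . X X X X . .
    . . . X X X X X X . .
    . . . . X X X X X . .
    . . . . . X X X X . .
    . . . . . . . X X X .
    . . . . . . . . X X .
    . . . . . . . . . X .
T2:
  2·area = 28  (B↔C swapped to make it positive)
  edge (4, 12)→(19, 10): d=(15,-2) top-left  bias=+0
  edge (19, 10)→(18, 12): d=(-1,2) right/bottom  bias=-1
  edge (18, 12)→(4, 12): d=(-14,0) right/bottom  bias=-1
    (6,5)@(13, 11): e=[3,11,14] → X
    (7,5)@(15, 11): e=[7,7,14] → X
    (8,5)@(17, 11): e=[11,3,14] → X
    (9,5)@(19, 11): e=[15,-1,14] → .
    (6,6)@(13, 13): e=[33,9,-14] → .
    (7,6)@(15, 13): e=[37,5,-14] → .
    (8,6)@(17, 13): e=[41,1,-14] → .
  covered (3 px):
    . . . . . . . . . . .
    . . . . . . . . . . .
    . . . . . . . . . . .
    . . . . . . . . . . .
    . . . . . . . . . . .
    . . . . . . X X X . .
    . . . . . . . . . . .
    . . . . . . . . . . .
T3:
  2·area = 104  (B↔C swapped to make it positive)
  edge (2, 10)→(20, 12): d=(18,2) right/bottom  bias=-1
  edge (20, 12)→(4, 16): d=(-16,4) right/bottom  bias=-1
  edge (4, 16)→(2, 10): d=(-2,-6) top-left  bias=+0
    (0,3)@(1, 7): e=[-52,156,0] → .  [on edge]
    (1,5)@(3, 11): e=[16,84,4] → X
    (2,5)@(5, 11): e=[12,76,16] → X
    (3,5)@(7, 11): e=[8,68,28] → X
    (4,5)@(9, 11): e=[4,60,40] → X
    (5,5)@(11, 11): e=[0,52,52] → .  [on edge]
    (1,6)@(3, 13): e=[52,52,0] → X  [on edge]
    (5,6)@(11, 13): e=[36,20,48] → X
    (6,6)@(13, 13): e=[32,12,60] → X
    (7,6)@(15, 13): e=[28,4,72] → X
    (8,6)@(17, 13): e=[24,-4,84] → .
    (1,7)@(3, 15): e=[88,20,-4] → .
  covered (13 px):
    . . . . . . . . . . .
    . . . . . . . . . . .
    . . . . . . . . . . .
    . . . . . . . . . . .
    . . . . . . . . . . .
    . X X X X . . . . . .
    . X X X X X X X . . .
    . . X X . . . . . . .

Answer: [[1,5],[2,5],[3,5],[4,5],[1,6],[2,6],[3,6],[4,6],[5,6],[6,6],[7,6],[2,7],[3,7]]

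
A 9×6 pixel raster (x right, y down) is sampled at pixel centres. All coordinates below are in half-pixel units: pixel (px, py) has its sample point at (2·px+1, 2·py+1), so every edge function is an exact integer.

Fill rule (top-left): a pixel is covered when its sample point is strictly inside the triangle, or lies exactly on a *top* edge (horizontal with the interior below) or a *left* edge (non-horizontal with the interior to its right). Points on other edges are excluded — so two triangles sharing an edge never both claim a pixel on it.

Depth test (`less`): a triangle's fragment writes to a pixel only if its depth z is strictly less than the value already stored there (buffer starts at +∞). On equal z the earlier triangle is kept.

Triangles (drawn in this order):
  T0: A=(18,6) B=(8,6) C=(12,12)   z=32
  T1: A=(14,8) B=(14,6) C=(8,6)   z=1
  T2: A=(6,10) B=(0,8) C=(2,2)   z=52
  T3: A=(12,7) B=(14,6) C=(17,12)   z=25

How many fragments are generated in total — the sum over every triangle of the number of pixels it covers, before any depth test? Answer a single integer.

T0:
  2·area = 60  (B↔C swapped to make it positive)
  edge (18, 6)→(12, 12): d=(-6,6) right/bottom  bias=-1
  edge (12, 12)→(8, 6): d=(-4,-6) top-left  bias=+0
  edge (8, 6)→(18, 6): d=(10,0) top-left  bias=+0
    (4,3)@(9, 7): e=[48,2,10] → █
    (5,3)@(11, 7): e=[36,14,10] → █
    (6,3)@(13, 7): e=[24,26,10] → █
    (7,3)@(15, 7): e=[12,38,10] → █
    (8,3)@(17, 7): e=[0,50,10] → ·  [on edge]
    (4,4)@(9, 9): e=[36,-6,30] → ·
    (5,4)@(11, 9): e=[24,6,30] → █
    (7,4)@(15, 9): e=[0,30,30] → ·  [on edge]
    (5,5)@(11, 11): e=[12,-2,50] → ·
    (6,5)@(13, 11): e=[0,10,50] → ·  [on edge]
  covered (6 px):
    · · · · · · · · ·
    · · · · · · · · ·
    · · · · · · · · ·
    · · · · █ █ █ █ ·
    · · · · · █ █ · ·
    · · · · · · · · ·
T1:
  2·area = 12  (B↔C swapped to make it positive)
  edge (14, 8)→(8, 6): d=(-6,-2) top-left  bias=+0
  edge (8, 6)→(14, 6): d=(6,0) top-left  bias=+0
  edge (14, 6)→(14, 8): d=(0,2) right/bottom  bias=-1
    (2,2)@(5, 5): e=[0,-6,18] → ·  [on edge]
    (5,3)@(11, 7): e=[0,6,6] → █  [on edge]
    (6,3)@(13, 7): e=[4,6,2] → █
    (7,3)@(15, 7): e=[8,6,-2] → ·
    (5,4)@(11, 9): e=[-12,18,6] → ·
    (6,4)@(13, 9): e=[-8,18,2] → ·
    (8,4)@(17, 9): e=[0,18,-6] → ·  [on edge]
  covered (2 px):
    · · · · · · · · ·
    · · · · · · · · ·
    · · · · · · · · ·
    · · · · · █ █ · ·
    · · · · · · · · ·
    · · · · · · · · ·
T2:
  2·area = 40
  edge (6, 10)→(0, 8): d=(-6,-2) top-left  bias=+0
  edge (0, 8)→(2, 2): d=(2,-6) top-left  bias=+0
  edge (2, 2)→(6, 10): d=(4,8) right/bottom  bias=-1
    (0,2)@(1, 5): e=[20,0,20] → █  [on edge]
    (1,2)@(3, 5): e=[24,12,4] → █
    (2,2)@(5, 5): e=[28,24,-12] → ·
    (0,3)@(1, 7): e=[8,4,28] → █
    (2,3)@(5, 7): e=[16,28,-4] → ·
    (0,4)@(1, 9): e=[-4,8,36] → ·
    (1,4)@(3, 9): e=[0,20,20] → █  [on edge]
    (2,4)@(5, 9): e=[4,32,4] → █
    (3,4)@(7, 9): e=[8,44,-12] → ·
    (1,5)@(3, 11): e=[-12,24,28] → ·
    (2,5)@(5, 11): e=[-8,36,12] → ·
    (4,5)@(9, 11): e=[0,60,-20] → ·  [on edge]
  covered (6 px):
    · · · · · · · · ·
    · · · · · · · · ·
    █ █ · · · · · · ·
    █ █ · · · · · · ·
    · █ █ · · · · · ·
    · · · · · · · · ·
T3:
  2·area = 15
  edge (12, 7)→(14, 6): d=(2,-1) top-left  bias=+0
  edge (14, 6)→(17, 12): d=(3,6) right/bottom  bias=-1
  edge (17, 12)→(12, 7): d=(-5,-5) top-left  bias=+0
    (6,3)@(13, 7): e=[1,9,5] → █
    (7,3)@(15, 7): e=[3,-3,15] → ·
    (6,4)@(13, 9): e=[5,15,-5] → ·
    (7,4)@(15, 9): e=[7,3,5] → █
    (8,4)@(17, 9): e=[9,-9,15] → ·
    (7,5)@(15, 11): e=[11,9,-5] → ·
  covered (2 px):
    · · · · · · · · ·
    · · · · · · · · ·
    · · · · · · · · ·
    · · · · · · █ · ·
    · · · · · · · █ ·
    · · · · · · · · ·

Result: 16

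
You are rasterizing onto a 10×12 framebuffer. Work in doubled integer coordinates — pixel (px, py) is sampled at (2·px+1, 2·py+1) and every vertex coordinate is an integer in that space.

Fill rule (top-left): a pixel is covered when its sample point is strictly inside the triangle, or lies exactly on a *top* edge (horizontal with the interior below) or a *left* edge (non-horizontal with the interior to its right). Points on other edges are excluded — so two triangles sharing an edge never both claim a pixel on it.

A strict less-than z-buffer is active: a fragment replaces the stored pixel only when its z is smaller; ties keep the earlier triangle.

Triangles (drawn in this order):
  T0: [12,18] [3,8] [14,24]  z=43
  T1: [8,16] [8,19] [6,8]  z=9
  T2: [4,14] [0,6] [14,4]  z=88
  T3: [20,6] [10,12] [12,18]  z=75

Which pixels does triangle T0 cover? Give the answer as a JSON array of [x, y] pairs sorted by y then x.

T0:
  2·area = 34  (B↔C swapped to make it positive)
  edge (12, 18)→(14, 24): d=(2,6) right/bottom  bias=-1
  edge (14, 24)→(3, 8): d=(-11,-16) top-left  bias=+0
  edge (3, 8)→(12, 18): d=(9,10) right/bottom  bias=-1
    (3,1)@(7, 3): e=[0,119,-85] → ·  [on edge]
    (4,4)@(9, 9): e=[0,85,-51] → ·  [on edge]
    (3,6)@(7, 13): e=[20,9,5] → █
    (4,6)@(9, 13): e=[8,41,-15] → ·
    (3,7)@(7, 15): e=[24,-13,23] → ·
    (4,7)@(9, 15): e=[12,19,3] → █
    (5,7)@(11, 15): e=[0,51,-17] → ·  [on edge]
    (4,8)@(9, 17): e=[16,-3,21] → ·
    (5,8)@(11, 17): e=[4,29,1] → █
    (6,8)@(13, 17): e=[-8,61,-19] → ·
    (5,9)@(11, 19): e=[8,7,19] → █
    (6,9)@(13, 19): e=[-4,39,-1] → ·
    (6,10)@(13, 21): e=[0,17,17] → ·  [on edge]
  covered (4 px):
    · · · · · · · · · ·
    · · · · · · · · · ·
    · · · · · · · · · ·
    · · · · · · · · · ·
    · · · · · · · · · ·
    · · · · · · · · · ·
    · · · █ · · · · · ·
    · · · · █ · · · · ·
    · · · · · █ · · · ·
    · · · · · █ · · · ·
    · · · · · · · · · ·
    · · · · · · · · · ·
T1:
  2·area = 6
  edge (8, 16)→(8, 19): d=(0,3) right/bottom  bias=-1
  edge (8, 19)→(6, 8): d=(-2,-11) top-left  bias=+0
  edge (6, 8)→(8, 16): d=(2,8) right/bottom  bias=-1
    (3,6)@(7, 13): e=[3,1,2] → █
    (4,6)@(9, 13): e=[-3,23,-14] → ·
    (3,7)@(7, 15): e=[3,-3,6] → ·
  covered (1 px):
    · · · · · · · · · ·
    · · · · · · · · · ·
    · · · · · · · · · ·
    · · · · · · · · · ·
    · · · · · · · · · ·
    · · · · · · · · · ·
    · · · █ · · · · · ·
    · · · · · · · · · ·
    · · · · · · · · · ·
    · · · · · · · · · ·
    · · · · · · · · · ·
    · · · · · · · · · ·
T2:
  2·area = 120
  edge (4, 14)→(0, 6): d=(-4,-8) top-left  bias=+0
  edge (0, 6)→(14, 4): d=(14,-2) top-left  bias=+0
  edge (14, 4)→(4, 14): d=(-10,10) right/bottom  bias=-1
    (8,0)@(17, 1): e=[156,-36,0] → ·  [on edge]
    (7,1)@(15, 3): e=[132,-12,0] → ·  [on edge]
    (3,2)@(7, 5): e=[60,0,60] → █  [on edge]
    (4,2)@(9, 5): e=[76,4,40] → █
    (5,2)@(11, 5): e=[92,8,20] → █
    (6,2)@(13, 5): e=[108,12,0] → ·  [on edge]
    (0,3)@(1, 7): e=[4,16,100] → █
    (1,3)@(3, 7): e=[20,20,80] → █
    (2,3)@(5, 7): e=[36,24,60] → █
    (5,3)@(11, 7): e=[84,36,0] → ·  [on edge]
    (0,4)@(1, 9): e=[-4,44,80] → ·
    (1,4)@(3, 9): e=[12,48,60] → █
    (4,4)@(9, 9): e=[60,60,0] → ·  [on edge]
    (3,5)@(7, 11): e=[36,84,0] → ·  [on edge]
    (2,6)@(5, 13): e=[12,108,0] → ·  [on edge]
    (1,7)@(3, 15): e=[-12,132,0] → ·  [on edge]
    (0,8)@(1, 17): e=[-36,156,0] → ·  [on edge]
  covered (13 px):
    · · · · · · · · · ·
    · · · · · · · · · ·
    · · · █ █ █ · · · ·
    █ █ █ █ █ · · · · ·
    · █ █ █ · · · · · ·
    · █ █ · · · · · · ·
    · · · · · · · · · ·
    · · · · · · · · · ·
    · · · · · · · · · ·
    · · · · · · · · · ·
    · · · · · · · · · ·
    · · · · · · · · · ·
T3:
  2·area = 72  (B↔C swapped to make it positive)
  edge (20, 6)→(12, 18): d=(-8,12) right/bottom  bias=-1
  edge (12, 18)→(10, 12): d=(-2,-6) top-left  bias=+0
  edge (10, 12)→(20, 6): d=(10,-6) top-left  bias=+0
    (3,1)@(7, 3): e=[180,0,-108] → ·  [on edge]
    (9,3)@(19, 7): e=[4,64,4] → █
    (4,4)@(9, 9): e=[108,0,-36] → ·  [on edge]
    (7,4)@(15, 9): e=[36,36,0] → █  [on edge]
    (8,4)@(17, 9): e=[12,48,12] → █
    (9,4)@(19, 9): e=[-12,60,24] → ·
    (6,5)@(13, 11): e=[44,20,8] → █
    (8,5)@(17, 11): e=[-4,44,32] → ·
    (5,6)@(11, 13): e=[52,4,16] → █
    (8,6)@(17, 13): e=[-20,40,52] → ·
    (2,7)@(5, 15): e=[108,-36,0] → ·  [on edge]
    (5,7)@(11, 15): e=[36,0,36] → █  [on edge]
    (6,10)@(13, 21): e=[-36,0,108] → ·  [on edge]
  covered (10 px):
    · · · · · · · · · ·
    · · · · · · · · · ·
    · · · · · · · · · ·
    · · · · · · · · · █
    · · · · · · · █ █ ·
    · · · · · · █ █ · ·
    · · · · · █ █ █ · ·
    · · · · · █ █ · · ·
    · · · · · · · · · ·
    · · · · · · · · · ·
    · · · · · · · · · ·
    · · · · · · · · · ·

Answer: [[3,6],[4,7],[5,8],[5,9]]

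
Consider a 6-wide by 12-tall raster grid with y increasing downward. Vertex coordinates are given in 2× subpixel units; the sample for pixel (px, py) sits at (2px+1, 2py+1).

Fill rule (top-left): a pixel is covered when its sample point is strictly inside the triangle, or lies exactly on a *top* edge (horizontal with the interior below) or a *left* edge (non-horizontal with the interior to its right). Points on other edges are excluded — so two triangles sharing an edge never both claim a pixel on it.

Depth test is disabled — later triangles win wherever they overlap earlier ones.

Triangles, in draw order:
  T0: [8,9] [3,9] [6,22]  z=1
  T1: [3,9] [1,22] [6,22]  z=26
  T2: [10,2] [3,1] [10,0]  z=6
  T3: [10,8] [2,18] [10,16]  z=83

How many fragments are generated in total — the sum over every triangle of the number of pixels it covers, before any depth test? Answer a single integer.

T0:
  2·area = 65  (B↔C swapped to make it positive)
  edge (8, 9)→(6, 22): d=(-2,13) right/bottom  bias=-1
  edge (6, 22)→(3, 9): d=(-3,-13) top-left  bias=+0
  edge (3, 9)→(8, 9): d=(5,0) top-left  bias=+0
    (0,4)@(1, 9): e=[91,-26,0] → ·  [on edge]
    (1,4)@(3, 9): e=[65,0,0] → █  [on edge]
    (2,4)@(5, 9): e=[39,26,0] → █  [on edge]
    (3,4)@(7, 9): e=[13,52,0] → █  [on edge]
    (4,4)@(9, 9): e=[-13,78,0] → ·  [on edge]
    (5,4)@(11, 9): e=[-39,104,0] → ·  [on edge]
    (1,5)@(3, 11): e=[61,-6,10] → ·
    (2,5)@(5, 11): e=[35,20,10] → █
    (4,5)@(9, 11): e=[-17,72,10] → ·
    (2,6)@(5, 13): e=[31,14,20] → █
    (4,6)@(9, 13): e=[-21,66,20] → ·
    (2,7)@(5, 15): e=[27,8,30] → █
  covered (10 px):
    · · · · · ·
    · · · · · ·
    · · · · · ·
    · · · · · ·
    · █ █ █ · ·
    · · █ █ · ·
    · · █ █ · ·
    · · █ █ · ·
    · · █ · · ·
    · · · · · ·
    · · · · · ·
    · · · · · ·
T1:
  2·area = 65  (B↔C swapped to make it positive)
  edge (3, 9)→(6, 22): d=(3,13) right/bottom  bias=-1
  edge (6, 22)→(1, 22): d=(-5,0) right/bottom  bias=-1
  edge (1, 22)→(3, 9): d=(2,-13) top-left  bias=+0
    (1,4)@(3, 9): e=[0,65,0] → ·  [on edge]
    (1,5)@(3, 11): e=[6,55,4] → █
    (2,5)@(5, 11): e=[-20,55,30] → ·
    (1,6)@(3, 13): e=[12,45,8] → █
    (2,6)@(5, 13): e=[-14,45,34] → ·
    (1,7)@(3, 15): e=[18,35,12] → █
    (2,7)@(5, 15): e=[-8,35,38] → ·
    (1,8)@(3, 17): e=[24,25,16] → █
    (2,8)@(5, 17): e=[-2,25,42] → ·
    (1,9)@(3, 19): e=[30,15,20] → █
    (2,9)@(5, 19): e=[4,15,46] → █
    (3,9)@(7, 19): e=[-22,15,72] → ·
  covered (8 px):
    · · · · · ·
    · · · · · ·
    · · · · · ·
    · · · · · ·
    · · · · · ·
    · █ · · · ·
    · █ · · · ·
    · █ · · · ·
    · █ · · · ·
    · █ █ · · ·
    · █ █ · · ·
    · · · · · ·
T2:
  2·area = 14
  edge (10, 2)→(3, 1): d=(-7,-1) top-left  bias=+0
  edge (3, 1)→(10, 0): d=(7,-1) top-left  bias=+0
  edge (10, 0)→(10, 2): d=(0,2) right/bottom  bias=-1
    (1,0)@(3, 1): e=[0,0,14] → █  [on edge]
    (2,0)@(5, 1): e=[2,2,10] → █
    (3,0)@(7, 1): e=[4,4,6] → █
    (4,0)@(9, 1): e=[6,6,2] → █
    (5,0)@(11, 1): e=[8,8,-2] → ·
    (1,1)@(3, 3): e=[-14,14,14] → ·
    (2,1)@(5, 3): e=[-12,16,10] → ·
    (3,1)@(7, 3): e=[-10,18,6] → ·
    (4,1)@(9, 3): e=[-8,20,2] → ·
  covered (4 px):
    · █ █ █ █ ·
    · · · · · ·
    · · · · · ·
    · · · · · ·
    · · · · · ·
    · · · · · ·
    · · · · · ·
    · · · · · ·
    · · · · · ·
    · · · · · ·
    · · · · · ·
    · · · · · ·
T3:
  2·area = 64  (B↔C swapped to make it positive)
  edge (10, 8)→(10, 16): d=(0,8) right/bottom  bias=-1
  edge (10, 16)→(2, 18): d=(-8,2) right/bottom  bias=-1
  edge (2, 18)→(10, 8): d=(8,-10) top-left  bias=+0
    (4,5)@(9, 11): e=[8,42,14] → █
    (5,5)@(11, 11): e=[-8,38,34] → ·
    (3,6)@(7, 13): e=[24,30,10] → █
    (5,6)@(11, 13): e=[-8,22,50] → ·
    (2,7)@(5, 15): e=[40,18,6] → █
    (5,7)@(11, 15): e=[-8,6,66] → ·
    (1,8)@(3, 17): e=[56,6,2] → █
    (3,8)@(7, 17): e=[24,-2,42] → ·
    (4,8)@(9, 17): e=[8,-6,62] → ·
    (1,9)@(3, 19): e=[56,-10,18] → ·
    (2,9)@(5, 19): e=[40,-14,38] → ·
  covered (8 px):
    · · · · · ·
    · · · · · ·
    · · · · · ·
    · · · · · ·
    · · · · · ·
    · · · · █ ·
    · · · █ █ ·
    · · █ █ █ ·
    · █ █ · · ·
    · · · · · ·
    · · · · · ·
    · · · · · ·

Result: 30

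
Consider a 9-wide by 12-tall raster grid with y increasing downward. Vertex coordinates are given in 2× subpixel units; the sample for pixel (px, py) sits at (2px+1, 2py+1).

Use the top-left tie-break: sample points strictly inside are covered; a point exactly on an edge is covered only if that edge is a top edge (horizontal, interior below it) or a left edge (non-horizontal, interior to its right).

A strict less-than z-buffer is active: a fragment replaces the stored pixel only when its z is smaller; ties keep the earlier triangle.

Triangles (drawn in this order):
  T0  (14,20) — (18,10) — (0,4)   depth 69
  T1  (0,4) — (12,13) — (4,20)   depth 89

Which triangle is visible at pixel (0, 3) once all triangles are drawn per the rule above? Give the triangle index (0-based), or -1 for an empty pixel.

T0:
  2·area = 204  (B↔C swapped to make it positive)
  edge (14, 20)→(0, 4): d=(-14,-16) top-left  bias=+0
  edge (0, 4)→(18, 10): d=(18,6) right/bottom  bias=-1
  edge (18, 10)→(14, 20): d=(-4,10) right/bottom  bias=-1
    (0,2)@(1, 5): e=[2,12,190] → X
    (1,2)@(3, 5): e=[34,0,170] → .  [on edge]
    (0,3)@(1, 7): e=[-26,48,182] → .
    (1,3)@(3, 7): e=[6,36,162] → X
    (2,3)@(5, 7): e=[38,24,142] → X
    (3,3)@(7, 7): e=[70,12,122] → X
    (4,3)@(9, 7): e=[102,0,102] → .  [on edge]
    (1,4)@(3, 9): e=[-22,72,154] → .
    (2,4)@(5, 9): e=[10,60,134] → X
    (4,4)@(9, 9): e=[74,36,94] → X
    (5,4)@(11, 9): e=[106,24,74] → X
    (6,4)@(13, 9): e=[138,12,54] → X
    (7,4)@(15, 9): e=[170,0,34] → .  [on edge]
  covered (24 px):
    . . . . . . . . .
    . . . . . . . . .
    X . . . . . . . .
    . X X X . . . . .
    . . X X X X X . .
    . . . X X X X X X
    . . . . X X X X .
    . . . . . X X X .
    . . . . . . X X .
    . . . . . . . . .
    . . . . . . . . .
    . . . . . . . . .
T1:
  2·area = 156
  edge (0, 4)→(12, 13): d=(12,9) right/bottom  bias=-1
  edge (12, 13)→(4, 20): d=(-8,7) right/bottom  bias=-1
  edge (4, 20)→(0, 4): d=(-4,-16) top-left  bias=+0
    (0,2)@(1, 5): e=[3,141,12] → X
    (1,2)@(3, 5): e=[-15,127,44] → .
    (0,3)@(1, 7): e=[27,125,4] → X
    (1,3)@(3, 7): e=[9,111,36] → X
    (2,3)@(5, 7): e=[-9,97,68] → .
    (0,4)@(1, 9): e=[51,109,-4] → .
    (1,4)@(3, 9): e=[33,95,28] → X
    (2,4)@(5, 9): e=[15,81,60] → X
    (3,4)@(7, 9): e=[-3,67,92] → .
    (1,5)@(3, 11): e=[57,79,20] → X
    (3,5)@(7, 11): e=[21,51,84] → X
    (4,5)@(9, 11): e=[3,37,116] → X
  covered (21 px):
    . . . . . . . . .
    . . . . . . . . .
    X . . . . . . . .
    X X . . . . . . .
    . X X . . . . . .
    . X X X X . . . .
    . X X X X X . . .
    . X X X X . . . .
    . . X X . . . . .
    . . X . . . . . .
    . . . . . . . . .
    . . . . . . . . .

Z-buffer (winner per pixel, '.' = empty):
  . . . . . . . . .
  . . . . . . . . .
  0 . . . . . . . .
  1 0 0 0 . . . . .
  . 1 0 0 0 0 0 . .
  . 1 1 0 0 0 0 0 0
  . 1 1 1 0 0 0 0 .
  . 1 1 1 1 0 0 0 .
  . . 1 1 . . 0 0 .
  . . 1 . . . . . .
  . . . . . . . . .
  . . . . . . . . .

Result: 1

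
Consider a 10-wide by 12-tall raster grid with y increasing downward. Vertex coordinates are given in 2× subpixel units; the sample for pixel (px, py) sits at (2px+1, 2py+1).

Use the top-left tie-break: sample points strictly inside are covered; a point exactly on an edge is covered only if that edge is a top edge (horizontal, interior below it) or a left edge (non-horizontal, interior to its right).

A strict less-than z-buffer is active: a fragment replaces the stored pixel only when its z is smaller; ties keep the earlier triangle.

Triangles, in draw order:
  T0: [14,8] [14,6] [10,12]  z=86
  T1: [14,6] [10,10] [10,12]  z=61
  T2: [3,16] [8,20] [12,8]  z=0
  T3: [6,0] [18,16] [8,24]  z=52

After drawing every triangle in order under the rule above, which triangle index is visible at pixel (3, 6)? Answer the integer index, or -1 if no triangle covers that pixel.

T0:
  2·area = 8  (B↔C swapped to make it positive)
  edge (14, 8)→(10, 12): d=(-4,4) right/bottom  bias=-1
  edge (10, 12)→(14, 6): d=(4,-6) top-left  bias=+0
  edge (14, 6)→(14, 8): d=(0,2) right/bottom  bias=-1
    (9,1)@(19, 3): e=[0,18,-10] → ·  [on edge]
    (8,2)@(17, 5): e=[0,14,-6] → ·  [on edge]
    (7,3)@(15, 7): e=[0,10,-2] → ·  [on edge]
    (6,4)@(13, 9): e=[0,6,2] → ·  [on edge]
    (5,5)@(11, 11): e=[0,2,6] → ·  [on edge]
    (4,6)@(9, 13): e=[0,-2,10] → ·  [on edge]
    (3,7)@(7, 15): e=[0,-6,14] → ·  [on edge]
    (2,8)@(5, 17): e=[0,-10,18] → ·  [on edge]
    (1,9)@(3, 19): e=[0,-14,22] → ·  [on edge]
    (0,10)@(1, 21): e=[0,-18,26] → ·  [on edge]
  covered (0 px):
    · · · · · · · · · ·
    · · · · · · · · · ·
    · · · · · · · · · ·
    · · · · · · · · · ·
    · · · · · · · · · ·
    · · · · · · · · · ·
    · · · · · · · · · ·
    · · · · · · · · · ·
    · · · · · · · · · ·
    · · · · · · · · · ·
    · · · · · · · · · ·
    · · · · · · · · · ·
T1:
  2·area = 8  (B↔C swapped to make it positive)
  edge (14, 6)→(10, 12): d=(-4,6) right/bottom  bias=-1
  edge (10, 12)→(10, 10): d=(0,-2) top-left  bias=+0
  edge (10, 10)→(14, 6): d=(4,-4) top-left  bias=+0
    (9,0)@(19, 1): e=[-10,18,0] → ·  [on edge]
    (8,1)@(17, 3): e=[-6,14,0] → ·  [on edge]
    (7,2)@(15, 5): e=[-2,10,0] → ·  [on edge]
    (6,3)@(13, 7): e=[2,6,0] → █  [on edge]
    (7,3)@(15, 7): e=[-10,10,8] → ·
    (5,4)@(11, 9): e=[6,2,0] → █  [on edge]
    (6,4)@(13, 9): e=[-6,6,8] → ·
    (4,5)@(9, 11): e=[10,-2,0] → ·  [on edge]
    (5,5)@(11, 11): e=[-2,2,8] → ·
    (3,6)@(7, 13): e=[14,-6,0] → ·  [on edge]
    (2,7)@(5, 15): e=[18,-10,0] → ·  [on edge]
    (1,8)@(3, 17): e=[22,-14,0] → ·  [on edge]
    (0,9)@(1, 19): e=[26,-18,0] → ·  [on edge]
  covered (2 px):
    · · · · · · · · · ·
    · · · · · · · · · ·
    · · · · · · · · · ·
    · · · · · · █ · · ·
    · · · · · █ · · · ·
    · · · · · · · · · ·
    · · · · · · · · · ·
    · · · · · · · · · ·
    · · · · · · · · · ·
    · · · · · · · · · ·
    · · · · · · · · · ·
    · · · · · · · · · ·
T2:
  2·area = 76  (B↔C swapped to make it positive)
  edge (3, 16)→(12, 8): d=(9,-8) top-left  bias=+0
  edge (12, 8)→(8, 20): d=(-4,12) right/bottom  bias=-1
  edge (8, 20)→(3, 16): d=(-5,-4) top-left  bias=+0
    (6,2)@(13, 5): e=[-19,0,95] → ·  [on edge]
    (5,4)@(11, 9): e=[1,8,67] → █
    (6,4)@(13, 9): e=[17,-16,75] → ·
    (4,5)@(9, 11): e=[3,24,49] → █
    (5,5)@(11, 11): e=[19,0,57] → ·  [on edge]
    (3,6)@(7, 13): e=[5,40,31] → █
    (5,6)@(11, 13): e=[37,-8,47] → ·
    (2,7)@(5, 15): e=[7,56,13] → █
    (5,7)@(11, 15): e=[55,-16,37] → ·
    (2,8)@(5, 17): e=[25,48,3] → █
    (4,8)@(9, 17): e=[57,0,19] → ·  [on edge]
    (2,9)@(5, 19): e=[43,40,-7] → ·
    (3,11)@(7, 23): e=[95,0,-19] → ·  [on edge]
  covered (10 px):
    · · · · · · · · · ·
    · · · · · · · · · ·
    · · · · · · · · · ·
    · · · · · · · · · ·
    · · · · · █ · · · ·
    · · · · █ · · · · ·
    · · · █ █ · · · · ·
    · · █ █ █ · · · · ·
    · · █ █ · · · · · ·
    · · · █ · · · · · ·
    · · · · · · · · · ·
    · · · · · · · · · ·
T3:
  2·area = 256
  edge (6, 0)→(18, 16): d=(12,16) right/bottom  bias=-1
  edge (18, 16)→(8, 24): d=(-10,8) right/bottom  bias=-1
  edge (8, 24)→(6, 0): d=(-2,-24) top-left  bias=+0
    (3,1)@(7, 3): e=[20,218,18] → █
    (4,1)@(9, 3): e=[-12,202,66] → ·
    (3,2)@(7, 5): e=[44,198,14] → █
    (4,2)@(9, 5): e=[12,182,62] → █
    (5,2)@(11, 5): e=[-20,166,110] → ·
    (3,3)@(7, 7): e=[68,178,10] → █
    (5,3)@(11, 7): e=[4,146,106] → █
    (6,3)@(13, 7): e=[-28,130,154] → ·
    (3,4)@(7, 9): e=[92,158,6] → █
    (6,4)@(13, 9): e=[-4,110,150] → ·
    (3,5)@(7, 11): e=[116,138,2] → █
    (6,5)@(13, 11): e=[20,90,146] → █
  covered (32 px):
    · · · · · · · · · ·
    · · · █ · · · · · ·
    · · · █ █ · · · · ·
    · · · █ █ █ · · · ·
    · · · █ █ █ · · · ·
    · · · █ █ █ █ · · ·
    · · · · █ █ █ █ · ·
    · · · · █ █ █ █ █ ·
    · · · · █ █ █ █ · ·
    · · · · █ █ █ · · ·
    · · · · █ █ · · · ·
    · · · · █ · · · · ·

Z-buffer (winner per pixel, '.' = empty):
  . . . . . . . . . .
  . . . 3 . . . . . .
  . . . 3 3 . . . . .
  . . . 3 3 3 1 . . .
  . . . 3 3 2 . . . .
  . . . 3 2 3 3 . . .
  . . . 2 2 3 3 3 . .
  . . 2 2 2 3 3 3 3 .
  . . 2 2 3 3 3 3 . .
  . . . 2 3 3 3 . . .
  . . . . 3 3 . . . .
  . . . . 3 . . . . .

Result: 2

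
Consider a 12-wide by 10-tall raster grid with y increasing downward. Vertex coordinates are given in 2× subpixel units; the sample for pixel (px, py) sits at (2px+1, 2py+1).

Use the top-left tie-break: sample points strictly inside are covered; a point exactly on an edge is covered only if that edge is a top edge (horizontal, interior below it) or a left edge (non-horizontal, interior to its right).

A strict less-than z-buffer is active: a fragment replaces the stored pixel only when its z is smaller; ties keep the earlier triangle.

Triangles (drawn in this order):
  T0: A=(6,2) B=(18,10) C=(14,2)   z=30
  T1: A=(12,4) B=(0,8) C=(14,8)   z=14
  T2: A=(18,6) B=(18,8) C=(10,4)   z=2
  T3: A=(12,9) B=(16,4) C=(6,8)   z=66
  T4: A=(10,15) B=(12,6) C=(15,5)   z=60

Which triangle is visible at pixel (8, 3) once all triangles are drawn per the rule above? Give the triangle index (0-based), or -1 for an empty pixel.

T0:
  2·area = 64  (B↔C swapped to make it positive)
  edge (6, 2)→(14, 2): d=(8,0) top-left  bias=+0
  edge (14, 2)→(18, 10): d=(4,8) right/bottom  bias=-1
  edge (18, 10)→(6, 2): d=(-12,-8) top-left  bias=+0
    (4,1)@(9, 3): e=[8,44,12] → #
    (5,1)@(11, 3): e=[8,28,28] → #
    (6,1)@(13, 3): e=[8,12,44] → #
    (7,1)@(15, 3): e=[8,-4,60] → ·
    (4,2)@(9, 5): e=[24,52,-12] → ·
    (5,2)@(11, 5): e=[24,36,4] → #
    (7,2)@(15, 5): e=[24,4,36] → #
    (8,2)@(17, 5): e=[24,-12,52] → ·
    (5,3)@(11, 7): e=[40,44,-20] → ·
    (6,3)@(13, 7): e=[40,28,-4] → ·
    (7,3)@(15, 7): e=[40,12,12] → #
    (8,3)@(17, 7): e=[40,-4,28] → ·
  covered (8 px):
    · · · · · · · · · · · ·
    · · · · # # # · · · · ·
    · · · · · # # # · · · ·
    · · · · · · · # · · · ·
    · · · · · · · · # · · ·
    · · · · · · · · · · · ·
    · · · · · · · · · · · ·
    · · · · · · · · · · · ·
    · · · · · · · · · · · ·
    · · · · · · · · · · · ·
T1:
  2·area = 56  (B↔C swapped to make it positive)
  edge (12, 4)→(14, 8): d=(2,4) right/bottom  bias=-1
  edge (14, 8)→(0, 8): d=(-14,0) right/bottom  bias=-1
  edge (0, 8)→(12, 4): d=(12,-4) top-left  bias=+0
    (10,0)@(21, 1): e=[-42,98,0] → ·  [on edge]
    (7,1)@(15, 3): e=[-14,70,0] → ·  [on edge]
    (4,2)@(9, 5): e=[14,42,0] → #  [on edge]
    (5,2)@(11, 5): e=[6,42,8] → #
    (6,2)@(13, 5): e=[-2,42,16] → ·
    (1,3)@(3, 7): e=[42,14,0] → #  [on edge]
    (2,3)@(5, 7): e=[34,14,8] → #
    (3,3)@(7, 7): e=[26,14,16] → #
    (6,3)@(13, 7): e=[2,14,40] → #
    (7,3)@(15, 7): e=[-6,14,48] → ·
    (1,4)@(3, 9): e=[46,-14,24] → ·
    (2,4)@(5, 9): e=[38,-14,32] → ·
  covered (8 px):
    · · · · · · · · · · · ·
    · · · · · · · · · · · ·
    · · · · # # · · · · · ·
    · # # # # # # · · · · ·
    · · · · · · · · · · · ·
    · · · · · · · · · · · ·
    · · · · · · · · · · · ·
    · · · · · · · · · · · ·
    · · · · · · · · · · · ·
    · · · · · · · · · · · ·
T2:
  2·area = 16
  edge (18, 6)→(18, 8): d=(0,2) right/bottom  bias=-1
  edge (18, 8)→(10, 4): d=(-8,-4) top-left  bias=+0
  edge (10, 4)→(18, 6): d=(8,2) right/bottom  bias=-1
    (6,2)@(13, 5): e=[10,4,2] → #
    (7,2)@(15, 5): e=[6,12,-2] → ·
    (6,3)@(13, 7): e=[10,-12,18] → ·
    (8,3)@(17, 7): e=[2,4,10] → #
    (9,3)@(19, 7): e=[-2,12,6] → ·
    (8,4)@(17, 9): e=[2,-12,26] → ·
  covered (2 px):
    · · · · · · · · · · · ·
    · · · · · · · · · · · ·
    · · · · · · # · · · · ·
    · · · · · · · · # · · ·
    · · · · · · · · · · · ·
    · · · · · · · · · · · ·
    · · · · · · · · · · · ·
    · · · · · · · · · · · ·
    · · · · · · · · · · · ·
    · · · · · · · · · · · ·
T3:
  2·area = 34  (B↔C swapped to make it positive)
  edge (12, 9)→(6, 8): d=(-6,-1) top-left  bias=+0
  edge (6, 8)→(16, 4): d=(10,-4) top-left  bias=+0
  edge (16, 4)→(12, 9): d=(-4,5) right/bottom  bias=-1
    (7,2)@(15, 5): e=[27,6,1] → #
    (8,2)@(17, 5): e=[29,14,-9] → ·
    (4,3)@(9, 7): e=[9,2,23] → #
    (5,3)@(11, 7): e=[11,10,13] → #
    (6,3)@(13, 7): e=[13,18,3] → #
    (7,3)@(15, 7): e=[15,26,-7] → ·
    (4,4)@(9, 9): e=[-3,22,15] → ·
    (5,4)@(11, 9): e=[-1,30,5] → ·
    (6,4)@(13, 9): e=[1,38,-5] → ·
  covered (4 px):
    · · · · · · · · · · · ·
    · · · · · · · · · · · ·
    · · · · · · · # · · · ·
    · · · · # # # · · · · ·
    · · · · · · · · · · · ·
    · · · · · · · · · · · ·
    · · · · · · · · · · · ·
    · · · · · · · · · · · ·
    · · · · · · · · · · · ·
    · · · · · · · · · · · ·
T4:
  2·area = 25
  edge (10, 15)→(12, 6): d=(2,-9) top-left  bias=+0
  edge (12, 6)→(15, 5): d=(3,-1) top-left  bias=+0
  edge (15, 5)→(10, 15): d=(-5,10) right/bottom  bias=-1
    (8,0)@(17, 1): e=[35,-10,0] → ·  [on edge]
    (10,1)@(21, 3): e=[75,0,-50] → ·  [on edge]
    (7,2)@(15, 5): e=[25,0,0] → ·  [on edge]
    (4,3)@(9, 7): e=[-25,0,50] → ·  [on edge]
    (6,3)@(13, 7): e=[11,4,10] → #
    (7,3)@(15, 7): e=[29,6,-10] → ·
    (1,4)@(3, 9): e=[-75,0,100] → ·  [on edge]
    (6,4)@(13, 9): e=[15,10,0] → ·  [on edge]
    (5,5)@(11, 11): e=[1,14,10] → #
    (6,5)@(13, 11): e=[19,16,-10] → ·
    (5,6)@(11, 13): e=[5,20,0] → ·  [on edge]
    (4,8)@(9, 17): e=[-5,30,0] → ·  [on edge]
  covered (2 px):
    · · · · · · · · · · · ·
    · · · · · · · · · · · ·
    · · · · · · · · · · · ·
    · · · · · · # · · · · ·
    · · · · · · · · · · · ·
    · · · · · # · · · · · ·
    · · · · · · · · · · · ·
    · · · · · · · · · · · ·
    · · · · · · · · · · · ·
    · · · · · · · · · · · ·

Z-buffer (winner per pixel, '.' = empty):
  . . . . . . . . . . . .
  . . . . 0 0 0 . . . . .
  . . . . 1 1 2 0 . . . .
  . 1 1 1 1 1 1 0 2 . . .
  . . . . . . . . 0 . . .
  . . . . . 4 . . . . . .
  . . . . . . . . . . . .
  . . . . . . . . . . . .
  . . . . . . . . . . . .
  . . . . . . . . . . . .

Final: 2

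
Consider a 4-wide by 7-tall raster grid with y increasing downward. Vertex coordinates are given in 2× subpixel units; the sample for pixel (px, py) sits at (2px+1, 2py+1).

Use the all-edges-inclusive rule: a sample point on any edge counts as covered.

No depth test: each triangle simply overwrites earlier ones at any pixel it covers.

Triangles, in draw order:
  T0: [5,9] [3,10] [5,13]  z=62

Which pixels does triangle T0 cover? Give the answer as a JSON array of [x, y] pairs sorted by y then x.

T0:
  2·area = 8  (B↔C swapped to make it positive)
  edge (5, 9)→(5, 13): d=(0,4) inclusive
  edge (5, 13)→(3, 10): d=(-2,-3) inclusive
  edge (3, 10)→(5, 9): d=(2,-1) inclusive
    (2,0)@(5, 1): e=[0,24,-16] → ·  [on edge]
    (2,1)@(5, 3): e=[0,20,-12] → ·  [on edge]
    (2,2)@(5, 5): e=[0,16,-8] → ·  [on edge]
    (0,3)@(1, 7): e=[16,0,-8] → ·  [on edge]
    (2,3)@(5, 7): e=[0,12,-4] → ·  [on edge]
    (2,4)@(5, 9): e=[0,8,0] → #  [on edge]
    (3,4)@(7, 9): e=[-8,14,2] → ·
    (0,5)@(1, 11): e=[16,-8,0] → ·  [on edge]
    (2,5)@(5, 11): e=[0,4,4] → #  [on edge]
    (3,5)@(7, 11): e=[-8,10,6] → ·
    (2,6)@(5, 13): e=[0,0,8] → #  [on edge]
    (3,6)@(7, 13): e=[-8,6,10] → ·
  covered (3 px):
    · · · ·
    · · · ·
    · · · ·
    · · · ·
    · · # ·
    · · # ·
    · · # ·

Answer: [[2,4],[2,5],[2,6]]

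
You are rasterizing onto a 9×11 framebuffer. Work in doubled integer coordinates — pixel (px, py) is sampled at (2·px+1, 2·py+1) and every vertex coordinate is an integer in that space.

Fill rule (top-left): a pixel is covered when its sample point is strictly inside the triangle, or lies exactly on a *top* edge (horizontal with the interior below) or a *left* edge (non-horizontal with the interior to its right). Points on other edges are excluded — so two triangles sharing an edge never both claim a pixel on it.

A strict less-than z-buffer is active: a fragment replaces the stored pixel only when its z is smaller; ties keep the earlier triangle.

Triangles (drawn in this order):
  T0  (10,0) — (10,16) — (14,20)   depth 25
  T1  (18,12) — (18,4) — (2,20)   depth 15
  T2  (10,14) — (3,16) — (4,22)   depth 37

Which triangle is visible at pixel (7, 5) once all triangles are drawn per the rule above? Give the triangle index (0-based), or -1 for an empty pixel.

T0:
  2·area = 64  (B↔C swapped to make it positive)
  edge (10, 0)→(14, 20): d=(4,20) right/bottom  bias=-1
  edge (14, 20)→(10, 16): d=(-4,-4) top-left  bias=+0
  edge (10, 16)→(10, 0): d=(0,-16) top-left  bias=+0
    (5,2)@(11, 5): e=[0,48,16] → ·  [on edge]
    (0,3)@(1, 7): e=[208,0,-144] → ·  [on edge]
    (5,3)@(11, 7): e=[8,40,16] → #
    (6,3)@(13, 7): e=[-32,48,48] → ·
    (1,4)@(3, 9): e=[176,0,-112] → ·  [on edge]
    (5,4)@(11, 9): e=[16,32,16] → #
    (6,4)@(13, 9): e=[-24,40,48] → ·
    (2,5)@(5, 11): e=[144,0,-80] → ·  [on edge]
    (5,5)@(11, 11): e=[24,24,16] → #
    (6,5)@(13, 11): e=[-16,32,48] → ·
    (3,6)@(7, 13): e=[112,0,-48] → ·  [on edge]
    (5,6)@(11, 13): e=[32,16,16] → #
    (4,7)@(9, 15): e=[80,0,-16] → ·  [on edge]
    (6,7)@(13, 15): e=[0,16,48] → ·  [on edge]
    (5,8)@(11, 17): e=[48,0,16] → #  [on edge]
    (6,9)@(13, 19): e=[16,0,48] → #  [on edge]
    (7,10)@(15, 21): e=[-16,0,80] → ·  [on edge]
  covered (8 px):
    · · · · · · · · ·
    · · · · · · · · ·
    · · · · · · · · ·
    · · · · · # · · ·
    · · · · · # · · ·
    · · · · · # · · ·
    · · · · · # · · ·
    · · · · · # · · ·
    · · · · · # # · ·
    · · · · · · # · ·
    · · · · · · · · ·
T1:
  2·area = 128  (B↔C swapped to make it positive)
  edge (18, 12)→(2, 20): d=(-16,8) right/bottom  bias=-1
  edge (2, 20)→(18, 4): d=(16,-16) top-left  bias=+0
  edge (18, 4)→(18, 12): d=(0,8) right/bottom  bias=-1
    (8,2)@(17, 5): e=[120,0,8] → #  [on edge]
    (7,3)@(15, 7): e=[104,0,24] → #  [on edge]
    (6,4)@(13, 9): e=[88,0,40] → #  [on edge]
    (5,5)@(11, 11): e=[72,0,56] → #  [on edge]
    (4,6)@(9, 13): e=[56,0,72] → #  [on edge]
    (8,6)@(17, 13): e=[-8,128,8] → ·
    (3,7)@(7, 15): e=[40,0,88] → #  [on edge]
    (6,7)@(13, 15): e=[-8,96,40] → ·
    (7,7)@(15, 15): e=[-24,128,24] → ·
    (2,8)@(5, 17): e=[24,0,104] → #  [on edge]
    (4,8)@(9, 17): e=[-8,64,72] → ·
    (5,8)@(11, 17): e=[-24,96,56] → ·
    (1,9)@(3, 19): e=[8,0,120] → #  [on edge]
    (0,10)@(1, 21): e=[-8,0,136] → ·  [on edge]
  covered (20 px):
    · · · · · · · · ·
    · · · · · · · · ·
    · · · · · · · · #
    · · · · · · · # #
    · · · · · · # # #
    · · · · · # # # #
    · · · · # # # # ·
    · · · # # # · · ·
    · · # # · · · · ·
    · # · · · · · · ·
    · · · · · · · · ·
T2:
  2·area = 44  (B↔C swapped to make it positive)
  edge (10, 14)→(4, 22): d=(-6,8) right/bottom  bias=-1
  edge (4, 22)→(3, 16): d=(-1,-6) top-left  bias=+0
  edge (3, 16)→(10, 14): d=(7,-2) top-left  bias=+0
    (3,7)@(7, 15): e=[18,25,1] → #
    (4,7)@(9, 15): e=[2,37,5] → #
    (5,7)@(11, 15): e=[-14,49,9] → ·
    (2,8)@(5, 17): e=[22,11,11] → #
    (4,8)@(9, 17): e=[-10,35,19] → ·
    (2,9)@(5, 19): e=[10,9,25] → #
    (3,9)@(7, 19): e=[-6,21,29] → ·
    (2,10)@(5, 21): e=[-2,7,39] → ·
  covered (5 px):
    · · · · · · · · ·
    · · · · · · · · ·
    · · · · · · · · ·
    · · · · · · · · ·
    · · · · · · · · ·
    · · · · · · · · ·
    · · · · · · · · ·
    · · · # # · · · ·
    · · # # · · · · ·
    · · # · · · · · ·
    · · · · · · · · ·

Z-buffer (winner per pixel, '.' = empty):
  . . . . . . . . .
  . . . . . . . . .
  . . . . . . . . 1
  . . . . . 0 . 1 1
  . . . . . 0 1 1 1
  . . . . . 1 1 1 1
  . . . . 1 1 1 1 .
  . . . 1 1 1 . . .
  . . 1 1 . 0 0 . .
  . 1 2 . . . 0 . .
  . . . . . . . . .

Result: 1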